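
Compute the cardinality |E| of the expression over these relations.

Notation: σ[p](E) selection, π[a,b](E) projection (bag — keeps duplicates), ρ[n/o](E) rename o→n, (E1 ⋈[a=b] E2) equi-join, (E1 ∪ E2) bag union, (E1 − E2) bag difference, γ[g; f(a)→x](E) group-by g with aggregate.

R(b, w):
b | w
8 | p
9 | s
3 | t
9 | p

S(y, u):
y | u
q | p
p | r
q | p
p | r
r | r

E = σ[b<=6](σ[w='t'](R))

Row counts bottom-up:
  R → 4
  σ[w='t'](R) → 1
  σ[b<=6](σ[w='t'](R)) → 1

|E| = 1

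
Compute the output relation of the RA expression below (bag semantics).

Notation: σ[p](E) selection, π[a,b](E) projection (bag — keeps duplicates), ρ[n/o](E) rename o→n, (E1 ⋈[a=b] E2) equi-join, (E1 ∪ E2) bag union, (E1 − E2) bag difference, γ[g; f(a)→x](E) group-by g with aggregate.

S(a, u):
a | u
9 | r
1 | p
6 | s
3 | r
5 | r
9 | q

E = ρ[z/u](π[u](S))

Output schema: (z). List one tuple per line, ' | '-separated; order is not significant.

Per-node cardinality:
  S → 6
  π[u](S) → 6
  ρ[z/u](π[u](S)) → 6

== RESULT ==
z
p
q
r
r
r
s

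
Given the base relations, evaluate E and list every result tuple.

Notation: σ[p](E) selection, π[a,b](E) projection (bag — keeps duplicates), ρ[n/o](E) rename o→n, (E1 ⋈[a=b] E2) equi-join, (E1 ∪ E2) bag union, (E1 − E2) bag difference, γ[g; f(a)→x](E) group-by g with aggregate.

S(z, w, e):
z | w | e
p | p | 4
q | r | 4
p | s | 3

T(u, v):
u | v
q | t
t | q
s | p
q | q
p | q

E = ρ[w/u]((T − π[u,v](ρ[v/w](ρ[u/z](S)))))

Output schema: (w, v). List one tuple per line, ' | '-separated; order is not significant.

Row counts bottom-up:
  T → 5
  S → 3
  ρ[u/z](S) → 3
  ρ[v/w](ρ[u/z](S)) → 3
  π[u,v](ρ[v/w](ρ[u/z](S))) → 3
  (T − π[u,v](ρ[v/w](ρ[u/z](S)))) → 5
  ρ[w/u]((T − π[u,v](ρ[v/w](ρ[u/z](S))))) → 5

== RESULT ==
w | v
p | q
q | q
q | t
s | p
t | q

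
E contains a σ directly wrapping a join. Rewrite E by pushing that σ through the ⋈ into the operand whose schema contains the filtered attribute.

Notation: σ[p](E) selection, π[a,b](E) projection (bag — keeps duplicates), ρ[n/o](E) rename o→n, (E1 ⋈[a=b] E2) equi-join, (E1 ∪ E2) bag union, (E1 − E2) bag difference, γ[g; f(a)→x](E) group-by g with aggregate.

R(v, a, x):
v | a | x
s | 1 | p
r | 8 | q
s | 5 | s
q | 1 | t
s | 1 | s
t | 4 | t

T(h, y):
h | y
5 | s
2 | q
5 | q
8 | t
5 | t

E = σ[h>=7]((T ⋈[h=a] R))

σ filters on h, owned by the left side.
E' = (σ[h>=7](T) ⋈[h=a] R)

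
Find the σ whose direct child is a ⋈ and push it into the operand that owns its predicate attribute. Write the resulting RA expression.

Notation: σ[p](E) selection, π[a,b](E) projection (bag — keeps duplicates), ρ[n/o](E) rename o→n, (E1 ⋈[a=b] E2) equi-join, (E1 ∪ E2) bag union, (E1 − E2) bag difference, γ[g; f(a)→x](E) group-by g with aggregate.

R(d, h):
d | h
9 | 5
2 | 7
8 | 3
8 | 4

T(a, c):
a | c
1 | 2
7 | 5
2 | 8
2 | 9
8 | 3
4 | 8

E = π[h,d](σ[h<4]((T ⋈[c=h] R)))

σ filters on h, owned by the right side.
E' = π[h,d]((T ⋈[c=h] σ[h<4](R)))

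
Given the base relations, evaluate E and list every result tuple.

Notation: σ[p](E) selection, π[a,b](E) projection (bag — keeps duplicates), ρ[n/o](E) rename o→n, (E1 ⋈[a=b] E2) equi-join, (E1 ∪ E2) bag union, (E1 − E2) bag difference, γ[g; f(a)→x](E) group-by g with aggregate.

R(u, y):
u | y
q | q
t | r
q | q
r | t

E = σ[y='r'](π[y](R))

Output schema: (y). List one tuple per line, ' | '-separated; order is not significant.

Subexpression sizes:
  R → 4
  π[y](R) → 4
  σ[y='r'](π[y](R)) → 1

== RESULT ==
y
r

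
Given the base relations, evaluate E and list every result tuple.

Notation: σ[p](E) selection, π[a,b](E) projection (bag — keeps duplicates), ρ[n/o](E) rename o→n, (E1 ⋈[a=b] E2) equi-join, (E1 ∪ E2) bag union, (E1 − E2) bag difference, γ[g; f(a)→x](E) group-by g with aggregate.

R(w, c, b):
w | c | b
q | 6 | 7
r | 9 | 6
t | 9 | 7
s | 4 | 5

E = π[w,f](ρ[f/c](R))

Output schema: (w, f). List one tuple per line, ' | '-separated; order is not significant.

Per-node cardinality:
  R → 4
  ρ[f/c](R) → 4
  π[w,f](ρ[f/c](R)) → 4

== RESULT ==
w | f
q | 6
r | 9
s | 4
t | 9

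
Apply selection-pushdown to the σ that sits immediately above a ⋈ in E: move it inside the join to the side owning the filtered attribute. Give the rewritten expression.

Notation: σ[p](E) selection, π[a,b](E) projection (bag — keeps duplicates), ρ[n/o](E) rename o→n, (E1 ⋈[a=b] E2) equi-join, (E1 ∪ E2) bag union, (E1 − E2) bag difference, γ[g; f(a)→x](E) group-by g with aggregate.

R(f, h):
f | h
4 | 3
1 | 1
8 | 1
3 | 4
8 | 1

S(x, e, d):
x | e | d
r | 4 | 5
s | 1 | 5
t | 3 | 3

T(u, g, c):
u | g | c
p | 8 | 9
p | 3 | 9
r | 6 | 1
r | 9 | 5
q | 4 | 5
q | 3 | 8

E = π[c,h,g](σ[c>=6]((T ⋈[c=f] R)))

σ filters on c, owned by the left side.
E' = π[c,h,g]((σ[c>=6](T) ⋈[c=f] R))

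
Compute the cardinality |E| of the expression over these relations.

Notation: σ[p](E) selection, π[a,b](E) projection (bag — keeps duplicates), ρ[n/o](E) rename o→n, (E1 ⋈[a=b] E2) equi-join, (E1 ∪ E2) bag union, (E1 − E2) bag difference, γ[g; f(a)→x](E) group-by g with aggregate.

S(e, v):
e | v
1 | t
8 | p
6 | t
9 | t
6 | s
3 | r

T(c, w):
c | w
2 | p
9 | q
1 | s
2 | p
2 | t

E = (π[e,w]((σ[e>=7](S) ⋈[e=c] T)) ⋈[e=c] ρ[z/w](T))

Row counts bottom-up:
  S → 6
  σ[e>=7](S) → 2
  T → 5
  (σ[e>=7](S) ⋈[e=c] T) → 1
  π[e,w]((σ[e>=7](S) ⋈[e=c] T)) → 1
  T → 5
  ρ[z/w](T) → 5
  (π[e,w]((σ[e>=7](S) ⋈[e=c] T)) ⋈[e=c] ρ[z/w](T)) → 1

|E| = 1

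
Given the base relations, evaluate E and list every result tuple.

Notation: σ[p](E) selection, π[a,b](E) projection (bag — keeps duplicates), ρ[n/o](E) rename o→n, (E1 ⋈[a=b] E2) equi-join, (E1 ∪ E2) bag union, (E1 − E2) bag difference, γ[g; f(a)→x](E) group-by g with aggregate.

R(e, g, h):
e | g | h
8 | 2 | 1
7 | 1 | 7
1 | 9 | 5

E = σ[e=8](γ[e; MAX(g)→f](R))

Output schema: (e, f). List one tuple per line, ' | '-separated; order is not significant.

Row counts bottom-up:
  R → 3
  γ[e; MAX(g)→f](R) → 3
  σ[e=8](γ[e; MAX(g)→f](R)) → 1

== RESULT ==
e | f
8 | 2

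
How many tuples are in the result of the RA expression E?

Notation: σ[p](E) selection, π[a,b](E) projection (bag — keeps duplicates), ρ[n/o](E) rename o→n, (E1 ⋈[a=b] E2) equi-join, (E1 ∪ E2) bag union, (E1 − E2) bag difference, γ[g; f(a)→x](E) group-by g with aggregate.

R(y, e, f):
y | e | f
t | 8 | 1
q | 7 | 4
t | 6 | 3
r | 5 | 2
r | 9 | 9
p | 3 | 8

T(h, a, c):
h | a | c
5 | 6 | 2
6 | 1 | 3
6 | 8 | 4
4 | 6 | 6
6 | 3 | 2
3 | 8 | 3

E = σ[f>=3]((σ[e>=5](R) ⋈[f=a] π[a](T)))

Row counts bottom-up:
  R → 6
  σ[e>=5](R) → 5
  T → 6
  π[a](T) → 6
  (σ[e>=5](R) ⋈[f=a] π[a](T)) → 2
  σ[f>=3]((σ[e>=5](R) ⋈[f=a] π[a](T))) → 1

|E| = 1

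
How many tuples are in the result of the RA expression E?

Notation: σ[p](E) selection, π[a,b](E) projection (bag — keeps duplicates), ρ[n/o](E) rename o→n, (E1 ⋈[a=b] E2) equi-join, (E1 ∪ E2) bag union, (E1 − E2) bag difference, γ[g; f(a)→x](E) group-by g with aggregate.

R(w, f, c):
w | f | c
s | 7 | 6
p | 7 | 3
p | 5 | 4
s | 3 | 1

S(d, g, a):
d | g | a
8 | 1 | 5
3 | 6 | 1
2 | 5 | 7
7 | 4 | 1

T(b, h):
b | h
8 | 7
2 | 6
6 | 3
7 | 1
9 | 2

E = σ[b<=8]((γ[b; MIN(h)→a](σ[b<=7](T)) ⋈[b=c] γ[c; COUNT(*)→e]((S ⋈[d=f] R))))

Stepwise |·|:
  T → 5
  σ[b<=7](T) → 3
  γ[b; MIN(h)→a](σ[b<=7](T)) → 3
  S → 4
  R → 4
  (S ⋈[d=f] R) → 3
  γ[c; COUNT(*)→e]((S ⋈[d=f] R)) → 3
  (γ[b; MIN(h)→a](σ[b<=7](T)) ⋈[b=c] γ[c; COUNT(*)→e]((S ⋈[d=f] R))) → 1
  σ[b<=8]((γ[b; MIN(h)→a](σ[b<=7](T)) ⋈[b=c] γ[c; COUNT(*)→e]((S ⋈[d=f] R)))) → 1

|E| = 1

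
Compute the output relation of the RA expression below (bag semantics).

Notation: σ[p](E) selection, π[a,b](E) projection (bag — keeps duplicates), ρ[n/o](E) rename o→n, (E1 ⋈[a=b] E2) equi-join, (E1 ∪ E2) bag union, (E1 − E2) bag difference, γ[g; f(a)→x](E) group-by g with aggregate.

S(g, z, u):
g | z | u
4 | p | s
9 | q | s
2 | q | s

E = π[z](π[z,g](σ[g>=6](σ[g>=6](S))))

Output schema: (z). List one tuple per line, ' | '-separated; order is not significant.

Row counts bottom-up:
  S → 3
  σ[g>=6](S) → 1
  σ[g>=6](σ[g>=6](S)) → 1
  π[z,g](σ[g>=6](σ[g>=6](S))) → 1
  π[z](π[z,g](σ[g>=6](σ[g>=6](S)))) → 1

== RESULT ==
z
q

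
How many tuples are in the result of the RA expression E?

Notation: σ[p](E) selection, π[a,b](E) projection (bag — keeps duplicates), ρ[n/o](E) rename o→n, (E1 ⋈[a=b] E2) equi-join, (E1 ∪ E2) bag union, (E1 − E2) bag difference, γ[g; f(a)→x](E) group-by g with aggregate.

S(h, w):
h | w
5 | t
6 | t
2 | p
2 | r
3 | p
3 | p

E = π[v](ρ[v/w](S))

Row counts bottom-up:
  S → 6
  ρ[v/w](S) → 6
  π[v](ρ[v/w](S)) → 6

|E| = 6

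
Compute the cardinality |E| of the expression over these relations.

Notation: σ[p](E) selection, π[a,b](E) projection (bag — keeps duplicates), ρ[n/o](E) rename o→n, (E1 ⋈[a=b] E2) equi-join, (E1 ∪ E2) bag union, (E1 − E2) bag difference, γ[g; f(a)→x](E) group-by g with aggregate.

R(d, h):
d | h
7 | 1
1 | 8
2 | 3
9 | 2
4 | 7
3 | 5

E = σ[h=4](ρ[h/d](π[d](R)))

Stepwise |·|:
  R → 6
  π[d](R) → 6
  ρ[h/d](π[d](R)) → 6
  σ[h=4](ρ[h/d](π[d](R))) → 1

|E| = 1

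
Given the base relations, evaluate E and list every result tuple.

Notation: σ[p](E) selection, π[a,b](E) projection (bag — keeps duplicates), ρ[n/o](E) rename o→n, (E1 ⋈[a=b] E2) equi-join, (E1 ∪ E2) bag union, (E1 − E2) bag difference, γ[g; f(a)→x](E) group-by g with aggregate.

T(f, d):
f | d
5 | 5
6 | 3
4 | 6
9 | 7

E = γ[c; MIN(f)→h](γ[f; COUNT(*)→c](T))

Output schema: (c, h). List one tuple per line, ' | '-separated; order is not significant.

Stepwise |·|:
  T → 4
  γ[f; COUNT(*)→c](T) → 4
  γ[c; MIN(f)→h](γ[f; COUNT(*)→c](T)) → 1

== RESULT ==
c | h
1 | 4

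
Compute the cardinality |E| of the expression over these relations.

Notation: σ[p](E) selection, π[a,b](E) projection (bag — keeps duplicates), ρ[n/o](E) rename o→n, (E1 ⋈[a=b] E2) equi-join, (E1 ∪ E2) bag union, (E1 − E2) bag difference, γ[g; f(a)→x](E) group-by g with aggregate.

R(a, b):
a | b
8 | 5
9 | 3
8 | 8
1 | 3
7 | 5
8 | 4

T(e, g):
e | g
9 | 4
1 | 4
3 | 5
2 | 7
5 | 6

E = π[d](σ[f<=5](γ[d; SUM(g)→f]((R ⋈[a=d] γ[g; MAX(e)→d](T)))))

Row counts bottom-up:
  R → 6
  T → 5
  γ[g; MAX(e)→d](T) → 4
  (R ⋈[a=d] γ[g; MAX(e)→d](T)) → 1
  γ[d; SUM(g)→f]((R ⋈[a=d] γ[g; MAX(e)→d](T))) → 1
  σ[f<=5](γ[d; SUM(g)→f]((R ⋈[a=d] γ[g; MAX(e)→d](T)))) → 1
  π[d](σ[f<=5](γ[d; SUM(g)→f]((R ⋈[a=d] γ[g; MAX(e)→d](T))))) → 1

|E| = 1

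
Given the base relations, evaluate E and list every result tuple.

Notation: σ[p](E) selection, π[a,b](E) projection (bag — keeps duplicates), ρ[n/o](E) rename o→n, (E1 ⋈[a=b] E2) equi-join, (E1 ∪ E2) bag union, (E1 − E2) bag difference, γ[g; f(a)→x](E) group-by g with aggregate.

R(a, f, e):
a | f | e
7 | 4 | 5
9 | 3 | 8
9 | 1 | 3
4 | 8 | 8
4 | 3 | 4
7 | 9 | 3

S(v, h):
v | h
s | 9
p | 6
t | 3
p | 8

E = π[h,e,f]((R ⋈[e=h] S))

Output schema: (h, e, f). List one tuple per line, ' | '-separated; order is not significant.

Row counts bottom-up:
  R → 6
  S → 4
  (R ⋈[e=h] S) → 4
  π[h,e,f]((R ⋈[e=h] S)) → 4

== RESULT ==
h | e | f
3 | 3 | 1
3 | 3 | 9
8 | 8 | 3
8 | 8 | 8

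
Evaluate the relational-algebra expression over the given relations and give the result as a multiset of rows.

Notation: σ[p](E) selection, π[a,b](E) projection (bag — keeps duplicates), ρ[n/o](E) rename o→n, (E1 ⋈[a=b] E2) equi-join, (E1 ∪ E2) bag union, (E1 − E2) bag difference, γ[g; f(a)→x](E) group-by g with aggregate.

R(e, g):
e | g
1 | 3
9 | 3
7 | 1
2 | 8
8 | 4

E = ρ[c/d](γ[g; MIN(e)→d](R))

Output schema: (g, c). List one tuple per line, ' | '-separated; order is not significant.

Row counts bottom-up:
  R → 5
  γ[g; MIN(e)→d](R) → 4
  ρ[c/d](γ[g; MIN(e)→d](R)) → 4

== RESULT ==
g | c
1 | 7
3 | 1
4 | 8
8 | 2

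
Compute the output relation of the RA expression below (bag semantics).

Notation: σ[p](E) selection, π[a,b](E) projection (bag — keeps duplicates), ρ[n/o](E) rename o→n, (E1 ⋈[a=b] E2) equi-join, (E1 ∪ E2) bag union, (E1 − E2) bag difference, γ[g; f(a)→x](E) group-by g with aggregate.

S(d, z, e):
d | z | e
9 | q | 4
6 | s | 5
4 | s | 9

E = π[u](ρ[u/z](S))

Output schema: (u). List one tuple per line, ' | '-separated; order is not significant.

Row counts bottom-up:
  S → 3
  ρ[u/z](S) → 3
  π[u](ρ[u/z](S)) → 3

== RESULT ==
u
q
s
s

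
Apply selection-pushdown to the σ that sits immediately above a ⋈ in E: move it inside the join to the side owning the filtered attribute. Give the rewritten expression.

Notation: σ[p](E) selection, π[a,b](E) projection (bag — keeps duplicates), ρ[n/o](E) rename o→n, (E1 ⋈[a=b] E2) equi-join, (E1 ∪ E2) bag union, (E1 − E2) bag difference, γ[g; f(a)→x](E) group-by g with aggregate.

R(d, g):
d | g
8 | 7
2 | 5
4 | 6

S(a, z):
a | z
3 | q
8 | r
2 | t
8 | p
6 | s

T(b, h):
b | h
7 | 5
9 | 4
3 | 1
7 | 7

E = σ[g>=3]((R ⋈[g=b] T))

σ filters on g, owned by the left side.
E' = (σ[g>=3](R) ⋈[g=b] T)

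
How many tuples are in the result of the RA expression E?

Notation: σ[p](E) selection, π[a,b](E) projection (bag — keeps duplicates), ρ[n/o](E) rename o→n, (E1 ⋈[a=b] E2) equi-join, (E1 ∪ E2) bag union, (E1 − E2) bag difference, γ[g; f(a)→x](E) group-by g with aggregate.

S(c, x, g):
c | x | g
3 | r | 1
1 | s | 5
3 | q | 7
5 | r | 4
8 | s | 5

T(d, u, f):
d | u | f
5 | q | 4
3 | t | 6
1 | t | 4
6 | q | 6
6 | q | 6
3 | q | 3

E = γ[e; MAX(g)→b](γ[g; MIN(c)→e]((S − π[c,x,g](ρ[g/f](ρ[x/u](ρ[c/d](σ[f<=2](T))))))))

Subexpression sizes:
  S → 5
  T → 6
  σ[f<=2](T) → 0
  ρ[c/d](σ[f<=2](T)) → 0
  ρ[x/u](ρ[c/d](σ[f<=2](T))) → 0
  ρ[g/f](ρ[x/u](ρ[c/d](σ[f<=2](T)))) → 0
  π[c,x,g](ρ[g/f](ρ[x/u](ρ[c/d](σ[f<=2](T))))) → 0
  (S − π[c,x,g](ρ[g/f](ρ[x/u](ρ[c/d](σ[f<=2](T)))))) → 5
  γ[g; MIN(c)→e]((S − π[c,x,g](ρ[g/f](ρ[x/u](ρ[c/d](σ[f<=2](T))))))) → 4
  γ[e; MAX(g)→b](γ[g; MIN(c)→e]((S − π[c,x,g](ρ[g/f](ρ[x/u](ρ[c/d](σ[f<=2](T)))))))) → 3

|E| = 3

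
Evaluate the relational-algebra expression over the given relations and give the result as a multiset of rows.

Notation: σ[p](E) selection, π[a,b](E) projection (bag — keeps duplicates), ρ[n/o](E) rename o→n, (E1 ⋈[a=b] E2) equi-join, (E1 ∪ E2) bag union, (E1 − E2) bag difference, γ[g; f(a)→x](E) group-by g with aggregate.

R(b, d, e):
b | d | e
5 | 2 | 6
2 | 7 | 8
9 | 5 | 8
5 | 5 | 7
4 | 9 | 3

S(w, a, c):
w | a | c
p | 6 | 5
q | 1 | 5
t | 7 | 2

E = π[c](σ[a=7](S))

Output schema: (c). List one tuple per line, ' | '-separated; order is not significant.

Per-node cardinality:
  S → 3
  σ[a=7](S) → 1
  π[c](σ[a=7](S)) → 1

== RESULT ==
c
2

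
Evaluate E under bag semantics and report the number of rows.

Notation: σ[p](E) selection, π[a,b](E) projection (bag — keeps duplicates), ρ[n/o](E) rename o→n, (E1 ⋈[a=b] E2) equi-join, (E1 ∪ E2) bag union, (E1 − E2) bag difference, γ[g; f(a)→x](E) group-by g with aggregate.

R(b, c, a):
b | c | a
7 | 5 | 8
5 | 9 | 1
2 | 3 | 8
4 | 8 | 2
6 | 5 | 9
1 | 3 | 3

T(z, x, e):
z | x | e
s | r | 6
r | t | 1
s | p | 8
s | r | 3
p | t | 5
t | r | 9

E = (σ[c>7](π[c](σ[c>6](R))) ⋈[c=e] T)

Subexpression sizes:
  R → 6
  σ[c>6](R) → 2
  π[c](σ[c>6](R)) → 2
  σ[c>7](π[c](σ[c>6](R))) → 2
  T → 6
  (σ[c>7](π[c](σ[c>6](R))) ⋈[c=e] T) → 2

|E| = 2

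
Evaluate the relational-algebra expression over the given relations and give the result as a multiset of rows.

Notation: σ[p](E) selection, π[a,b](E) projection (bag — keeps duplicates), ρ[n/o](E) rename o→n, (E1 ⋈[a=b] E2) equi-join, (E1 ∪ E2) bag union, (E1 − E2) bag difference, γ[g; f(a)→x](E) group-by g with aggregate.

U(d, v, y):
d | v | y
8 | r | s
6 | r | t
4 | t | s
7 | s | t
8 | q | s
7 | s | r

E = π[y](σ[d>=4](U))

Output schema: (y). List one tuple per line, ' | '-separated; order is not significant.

Subexpression sizes:
  U → 6
  σ[d>=4](U) → 6
  π[y](σ[d>=4](U)) → 6

== RESULT ==
y
r
s
s
s
t
t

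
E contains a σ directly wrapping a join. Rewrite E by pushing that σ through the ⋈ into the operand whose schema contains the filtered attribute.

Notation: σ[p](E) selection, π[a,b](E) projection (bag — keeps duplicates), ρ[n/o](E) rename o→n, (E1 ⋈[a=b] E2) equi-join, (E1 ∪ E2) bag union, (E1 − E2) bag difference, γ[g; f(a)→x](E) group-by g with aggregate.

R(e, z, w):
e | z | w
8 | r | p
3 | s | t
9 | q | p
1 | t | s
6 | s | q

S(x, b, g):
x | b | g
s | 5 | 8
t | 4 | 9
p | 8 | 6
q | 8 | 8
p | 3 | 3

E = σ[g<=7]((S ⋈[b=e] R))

σ filters on g, owned by the left side.
E' = (σ[g<=7](S) ⋈[b=e] R)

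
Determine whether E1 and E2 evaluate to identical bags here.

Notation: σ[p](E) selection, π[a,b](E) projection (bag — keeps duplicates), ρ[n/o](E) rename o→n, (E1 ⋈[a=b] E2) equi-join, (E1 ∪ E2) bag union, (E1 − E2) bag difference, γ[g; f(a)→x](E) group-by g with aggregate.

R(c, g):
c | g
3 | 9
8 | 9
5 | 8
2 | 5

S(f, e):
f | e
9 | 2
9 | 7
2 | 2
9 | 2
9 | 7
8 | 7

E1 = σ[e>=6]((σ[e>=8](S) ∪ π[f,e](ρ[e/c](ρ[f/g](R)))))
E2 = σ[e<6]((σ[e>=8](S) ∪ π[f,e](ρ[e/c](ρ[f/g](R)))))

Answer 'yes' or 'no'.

E1 subexpression sizes:
  S → 6
  σ[e>=8](S) → 0
  R → 4
  ρ[f/g](R) → 4
  ρ[e/c](ρ[f/g](R)) → 4
  π[f,e](ρ[e/c](ρ[f/g](R))) → 4
  (σ[e>=8](S) ∪ π[f,e](ρ[e/c](ρ[f/g](R)))) → 4
  σ[e>=6]((σ[e>=8](S) ∪ π[f,e](ρ[e/c](ρ[f/g](R))))) → 1
E2 subexpression sizes:
  S → 6
  σ[e>=8](S) → 0
  R → 4
  ρ[f/g](R) → 4
  ρ[e/c](ρ[f/g](R)) → 4
  π[f,e](ρ[e/c](ρ[f/g](R))) → 4
  (σ[e>=8](S) ∪ π[f,e](ρ[e/c](ρ[f/g](R)))) → 4
  σ[e<6]((σ[e>=8](S) ∪ π[f,e](ρ[e/c](ρ[f/g](R))))) → 3

E1 result:
f | e
9 | 8
E2 result:
f | e
5 | 2
8 | 5
9 | 3
Witness: (5, 2) appears 0× in E1 but 1× in E2.

no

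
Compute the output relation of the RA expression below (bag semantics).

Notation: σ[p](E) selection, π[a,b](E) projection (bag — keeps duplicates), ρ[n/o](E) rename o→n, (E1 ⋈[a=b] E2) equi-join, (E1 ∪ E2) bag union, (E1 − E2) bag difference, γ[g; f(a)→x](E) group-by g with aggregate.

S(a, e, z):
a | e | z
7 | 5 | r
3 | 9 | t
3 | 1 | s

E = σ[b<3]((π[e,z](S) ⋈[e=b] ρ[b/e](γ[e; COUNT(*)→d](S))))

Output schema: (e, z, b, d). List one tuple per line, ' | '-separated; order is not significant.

Per-node cardinality:
  S → 3
  π[e,z](S) → 3
  S → 3
  γ[e; COUNT(*)→d](S) → 3
  ρ[b/e](γ[e; COUNT(*)→d](S)) → 3
  (π[e,z](S) ⋈[e=b] ρ[b/e](γ[e; COUNT(*)→d](S))) → 3
  σ[b<3]((π[e,z](S) ⋈[e=b] ρ[b/e](γ[e; COUNT(*)→d](S)))) → 1

== RESULT ==
e | z | b | d
1 | s | 1 | 1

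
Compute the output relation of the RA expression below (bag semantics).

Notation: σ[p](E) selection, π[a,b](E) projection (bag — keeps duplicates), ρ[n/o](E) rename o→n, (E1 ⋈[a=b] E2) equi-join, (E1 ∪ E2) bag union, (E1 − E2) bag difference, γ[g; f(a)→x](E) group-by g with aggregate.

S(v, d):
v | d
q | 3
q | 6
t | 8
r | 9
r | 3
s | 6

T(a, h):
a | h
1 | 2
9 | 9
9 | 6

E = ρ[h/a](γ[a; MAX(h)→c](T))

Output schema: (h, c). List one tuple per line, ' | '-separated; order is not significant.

Per-node cardinality:
  T → 3
  γ[a; MAX(h)→c](T) → 2
  ρ[h/a](γ[a; MAX(h)→c](T)) → 2

== RESULT ==
h | c
1 | 2
9 | 9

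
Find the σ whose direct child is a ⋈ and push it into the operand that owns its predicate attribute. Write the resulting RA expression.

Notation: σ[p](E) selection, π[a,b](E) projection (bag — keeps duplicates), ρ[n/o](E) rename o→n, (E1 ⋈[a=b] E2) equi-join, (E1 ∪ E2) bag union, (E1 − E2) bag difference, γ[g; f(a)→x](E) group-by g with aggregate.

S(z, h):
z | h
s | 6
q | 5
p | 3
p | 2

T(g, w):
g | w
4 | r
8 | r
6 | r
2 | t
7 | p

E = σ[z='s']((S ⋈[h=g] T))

σ filters on z, owned by the left side.
E' = (σ[z='s'](S) ⋈[h=g] T)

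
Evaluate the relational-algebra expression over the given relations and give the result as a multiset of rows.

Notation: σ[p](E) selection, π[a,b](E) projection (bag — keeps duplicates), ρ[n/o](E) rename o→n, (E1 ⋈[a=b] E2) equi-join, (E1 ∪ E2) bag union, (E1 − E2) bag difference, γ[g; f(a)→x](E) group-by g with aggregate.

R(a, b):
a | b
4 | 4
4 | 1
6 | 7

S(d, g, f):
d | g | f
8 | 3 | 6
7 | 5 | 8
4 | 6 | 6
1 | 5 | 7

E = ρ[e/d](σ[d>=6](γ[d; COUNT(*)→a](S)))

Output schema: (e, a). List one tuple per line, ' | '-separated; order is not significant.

Per-node cardinality:
  S → 4
  γ[d; COUNT(*)→a](S) → 4
  σ[d>=6](γ[d; COUNT(*)→a](S)) → 2
  ρ[e/d](σ[d>=6](γ[d; COUNT(*)→a](S))) → 2

== RESULT ==
e | a
7 | 1
8 | 1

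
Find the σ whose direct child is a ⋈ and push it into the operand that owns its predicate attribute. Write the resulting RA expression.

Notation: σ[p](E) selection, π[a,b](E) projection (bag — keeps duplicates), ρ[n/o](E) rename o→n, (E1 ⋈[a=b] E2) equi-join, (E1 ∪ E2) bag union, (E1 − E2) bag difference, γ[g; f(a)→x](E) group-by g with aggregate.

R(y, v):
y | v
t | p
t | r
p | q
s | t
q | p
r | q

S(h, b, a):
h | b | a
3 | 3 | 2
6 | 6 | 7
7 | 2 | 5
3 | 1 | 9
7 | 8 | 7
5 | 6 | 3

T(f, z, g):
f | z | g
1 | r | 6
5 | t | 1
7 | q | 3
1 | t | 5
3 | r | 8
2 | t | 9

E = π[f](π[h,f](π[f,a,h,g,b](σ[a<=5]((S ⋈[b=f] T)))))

σ filters on a, owned by the left side.
E' = π[f](π[h,f](π[f,a,h,g,b]((σ[a<=5](S) ⋈[b=f] T))))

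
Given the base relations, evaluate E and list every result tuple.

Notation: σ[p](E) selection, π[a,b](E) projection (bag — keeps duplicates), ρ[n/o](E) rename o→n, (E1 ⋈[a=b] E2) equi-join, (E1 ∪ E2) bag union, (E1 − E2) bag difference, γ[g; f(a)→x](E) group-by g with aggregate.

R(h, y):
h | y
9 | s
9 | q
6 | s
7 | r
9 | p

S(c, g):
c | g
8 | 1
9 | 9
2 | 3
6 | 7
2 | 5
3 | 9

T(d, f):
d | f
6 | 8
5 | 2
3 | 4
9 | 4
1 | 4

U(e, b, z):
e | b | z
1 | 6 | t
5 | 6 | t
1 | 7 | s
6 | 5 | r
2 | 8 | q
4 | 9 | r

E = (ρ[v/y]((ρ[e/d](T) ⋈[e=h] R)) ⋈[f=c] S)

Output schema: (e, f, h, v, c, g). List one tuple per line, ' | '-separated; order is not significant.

Per-node cardinality:
  T → 5
  ρ[e/d](T) → 5
  R → 5
  (ρ[e/d](T) ⋈[e=h] R) → 4
  ρ[v/y]((ρ[e/d](T) ⋈[e=h] R)) → 4
  S → 6
  (ρ[v/y]((ρ[e/d](T) ⋈[e=h] R)) ⋈[f=c] S) → 1

== RESULT ==
e | f | h | v | c | g
6 | 8 | 6 | s | 8 | 1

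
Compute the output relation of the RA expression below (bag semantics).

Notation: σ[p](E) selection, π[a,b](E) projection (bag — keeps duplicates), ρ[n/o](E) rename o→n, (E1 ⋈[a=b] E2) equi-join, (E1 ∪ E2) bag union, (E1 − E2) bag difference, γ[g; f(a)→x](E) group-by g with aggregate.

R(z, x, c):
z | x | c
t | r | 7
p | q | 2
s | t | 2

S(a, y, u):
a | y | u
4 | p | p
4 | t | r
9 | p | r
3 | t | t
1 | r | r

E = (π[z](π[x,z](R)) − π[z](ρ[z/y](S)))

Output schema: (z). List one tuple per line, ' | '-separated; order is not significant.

Row counts bottom-up:
  R → 3
  π[x,z](R) → 3
  π[z](π[x,z](R)) → 3
  S → 5
  ρ[z/y](S) → 5
  π[z](ρ[z/y](S)) → 5
  (π[z](π[x,z](R)) − π[z](ρ[z/y](S))) → 1

== RESULT ==
z
s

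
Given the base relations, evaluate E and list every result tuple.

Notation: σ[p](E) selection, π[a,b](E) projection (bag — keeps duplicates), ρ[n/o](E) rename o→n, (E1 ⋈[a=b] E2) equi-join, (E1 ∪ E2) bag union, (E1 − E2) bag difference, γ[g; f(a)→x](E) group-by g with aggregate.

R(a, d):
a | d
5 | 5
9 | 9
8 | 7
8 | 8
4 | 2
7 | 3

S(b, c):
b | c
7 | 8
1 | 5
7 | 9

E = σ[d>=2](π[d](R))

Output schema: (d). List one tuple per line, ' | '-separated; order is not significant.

Per-node cardinality:
  R → 6
  π[d](R) → 6
  σ[d>=2](π[d](R)) → 6

== RESULT ==
d
2
3
5
7
8
9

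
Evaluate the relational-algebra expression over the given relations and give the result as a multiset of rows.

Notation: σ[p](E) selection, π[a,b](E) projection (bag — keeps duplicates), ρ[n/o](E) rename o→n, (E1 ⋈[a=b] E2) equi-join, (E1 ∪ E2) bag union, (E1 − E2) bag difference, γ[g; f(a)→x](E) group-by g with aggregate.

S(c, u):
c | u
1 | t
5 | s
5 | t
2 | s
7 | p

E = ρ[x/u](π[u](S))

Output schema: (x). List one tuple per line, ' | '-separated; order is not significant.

Row counts bottom-up:
  S → 5
  π[u](S) → 5
  ρ[x/u](π[u](S)) → 5

== RESULT ==
x
p
s
s
t
t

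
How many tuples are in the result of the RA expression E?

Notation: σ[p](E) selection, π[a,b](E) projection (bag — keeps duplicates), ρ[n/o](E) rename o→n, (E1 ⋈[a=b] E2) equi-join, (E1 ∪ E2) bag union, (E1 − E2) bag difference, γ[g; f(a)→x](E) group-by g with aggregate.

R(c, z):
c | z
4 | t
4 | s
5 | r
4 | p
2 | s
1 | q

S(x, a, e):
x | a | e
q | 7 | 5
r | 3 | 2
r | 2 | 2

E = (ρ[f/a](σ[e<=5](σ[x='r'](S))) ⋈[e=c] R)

Subexpression sizes:
  S → 3
  σ[x='r'](S) → 2
  σ[e<=5](σ[x='r'](S)) → 2
  ρ[f/a](σ[e<=5](σ[x='r'](S))) → 2
  R → 6
  (ρ[f/a](σ[e<=5](σ[x='r'](S))) ⋈[e=c] R) → 2

|E| = 2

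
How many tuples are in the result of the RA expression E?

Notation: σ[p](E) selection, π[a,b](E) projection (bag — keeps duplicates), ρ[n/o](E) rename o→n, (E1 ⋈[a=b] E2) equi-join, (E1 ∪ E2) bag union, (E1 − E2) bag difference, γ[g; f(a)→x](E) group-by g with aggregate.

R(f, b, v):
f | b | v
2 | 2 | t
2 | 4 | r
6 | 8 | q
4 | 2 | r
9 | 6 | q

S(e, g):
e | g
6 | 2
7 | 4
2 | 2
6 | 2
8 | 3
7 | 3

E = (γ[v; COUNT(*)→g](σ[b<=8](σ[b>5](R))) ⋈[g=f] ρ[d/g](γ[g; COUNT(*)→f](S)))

Per-node cardinality:
  R → 5
  σ[b>5](R) → 2
  σ[b<=8](σ[b>5](R)) → 2
  γ[v; COUNT(*)→g](σ[b<=8](σ[b>5](R))) → 1
  S → 6
  γ[g; COUNT(*)→f](S) → 3
  ρ[d/g](γ[g; COUNT(*)→f](S)) → 3
  (γ[v; COUNT(*)→g](σ[b<=8](σ[b>5](R))) ⋈[g=f] ρ[d/g](γ[g; COUNT(*)→f](S))) → 1

|E| = 1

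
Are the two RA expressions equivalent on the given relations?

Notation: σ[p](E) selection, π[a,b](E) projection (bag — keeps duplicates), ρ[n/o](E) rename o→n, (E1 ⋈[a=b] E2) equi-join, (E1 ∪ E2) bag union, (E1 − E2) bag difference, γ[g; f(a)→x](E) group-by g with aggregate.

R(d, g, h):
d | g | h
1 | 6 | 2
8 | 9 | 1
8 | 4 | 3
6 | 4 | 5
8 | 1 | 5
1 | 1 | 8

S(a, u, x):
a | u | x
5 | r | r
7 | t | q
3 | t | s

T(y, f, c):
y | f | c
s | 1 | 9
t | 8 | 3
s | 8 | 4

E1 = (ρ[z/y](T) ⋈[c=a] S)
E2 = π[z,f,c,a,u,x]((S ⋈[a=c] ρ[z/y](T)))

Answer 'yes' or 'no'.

E1 subexpression sizes:
  T → 3
  ρ[z/y](T) → 3
  S → 3
  (ρ[z/y](T) ⋈[c=a] S) → 1
E2 subexpression sizes:
  S → 3
  T → 3
  ρ[z/y](T) → 3
  (S ⋈[a=c] ρ[z/y](T)) → 1
  π[z,f,c,a,u,x]((S ⋈[a=c] ρ[z/y](T))) → 1

E1 and E2 produce the same multiset:
z | f | c | a | u | x
t | 8 | 3 | 3 | t | s

yes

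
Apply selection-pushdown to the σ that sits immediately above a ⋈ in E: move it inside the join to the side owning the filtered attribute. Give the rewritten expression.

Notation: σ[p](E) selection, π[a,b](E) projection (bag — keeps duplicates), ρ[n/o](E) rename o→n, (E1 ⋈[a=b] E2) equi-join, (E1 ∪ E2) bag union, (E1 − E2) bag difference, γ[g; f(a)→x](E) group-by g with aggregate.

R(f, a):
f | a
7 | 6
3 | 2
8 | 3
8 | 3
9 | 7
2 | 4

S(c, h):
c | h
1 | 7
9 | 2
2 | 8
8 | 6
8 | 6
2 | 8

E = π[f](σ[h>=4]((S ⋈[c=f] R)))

σ filters on h, owned by the left side.
E' = π[f]((σ[h>=4](S) ⋈[c=f] R))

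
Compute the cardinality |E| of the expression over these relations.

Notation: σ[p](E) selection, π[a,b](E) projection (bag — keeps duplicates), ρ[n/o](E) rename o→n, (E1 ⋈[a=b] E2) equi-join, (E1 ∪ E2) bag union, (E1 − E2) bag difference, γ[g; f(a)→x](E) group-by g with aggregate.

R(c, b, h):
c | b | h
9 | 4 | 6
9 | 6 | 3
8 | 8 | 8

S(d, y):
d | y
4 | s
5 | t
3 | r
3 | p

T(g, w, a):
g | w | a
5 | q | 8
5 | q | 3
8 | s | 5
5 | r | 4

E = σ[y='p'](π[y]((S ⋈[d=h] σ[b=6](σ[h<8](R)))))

Per-node cardinality:
  S → 4
  R → 3
  σ[h<8](R) → 2
  σ[b=6](σ[h<8](R)) → 1
  (S ⋈[d=h] σ[b=6](σ[h<8](R))) → 2
  π[y]((S ⋈[d=h] σ[b=6](σ[h<8](R)))) → 2
  σ[y='p'](π[y]((S ⋈[d=h] σ[b=6](σ[h<8](R))))) → 1

|E| = 1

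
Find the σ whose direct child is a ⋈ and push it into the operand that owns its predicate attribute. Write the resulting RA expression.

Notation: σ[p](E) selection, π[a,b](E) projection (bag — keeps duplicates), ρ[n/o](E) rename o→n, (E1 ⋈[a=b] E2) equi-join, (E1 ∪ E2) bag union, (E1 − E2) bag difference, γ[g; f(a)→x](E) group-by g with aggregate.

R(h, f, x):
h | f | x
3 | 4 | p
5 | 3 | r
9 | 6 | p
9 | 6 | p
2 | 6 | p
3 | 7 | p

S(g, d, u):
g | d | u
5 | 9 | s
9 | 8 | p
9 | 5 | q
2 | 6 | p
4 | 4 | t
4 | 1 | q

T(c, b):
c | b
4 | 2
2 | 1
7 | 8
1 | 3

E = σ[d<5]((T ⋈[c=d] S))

σ filters on d, owned by the right side.
E' = (T ⋈[c=d] σ[d<5](S))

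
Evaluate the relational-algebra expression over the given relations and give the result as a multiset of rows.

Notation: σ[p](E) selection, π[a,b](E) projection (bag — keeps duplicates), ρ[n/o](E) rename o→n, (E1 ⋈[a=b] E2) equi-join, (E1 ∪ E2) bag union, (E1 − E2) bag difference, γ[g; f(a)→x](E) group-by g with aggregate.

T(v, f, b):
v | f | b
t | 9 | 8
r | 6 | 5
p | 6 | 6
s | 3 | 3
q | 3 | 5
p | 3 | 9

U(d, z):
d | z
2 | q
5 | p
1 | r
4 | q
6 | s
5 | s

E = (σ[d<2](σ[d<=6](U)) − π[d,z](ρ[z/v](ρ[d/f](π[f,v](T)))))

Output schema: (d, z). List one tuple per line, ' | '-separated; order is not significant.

Row counts bottom-up:
  U → 6
  σ[d<=6](U) → 6
  σ[d<2](σ[d<=6](U)) → 1
  T → 6
  π[f,v](T) → 6
  ρ[d/f](π[f,v](T)) → 6
  ρ[z/v](ρ[d/f](π[f,v](T))) → 6
  π[d,z](ρ[z/v](ρ[d/f](π[f,v](T)))) → 6
  (σ[d<2](σ[d<=6](U)) − π[d,z](ρ[z/v](ρ[d/f](π[f,v](T))))) → 1

== RESULT ==
d | z
1 | r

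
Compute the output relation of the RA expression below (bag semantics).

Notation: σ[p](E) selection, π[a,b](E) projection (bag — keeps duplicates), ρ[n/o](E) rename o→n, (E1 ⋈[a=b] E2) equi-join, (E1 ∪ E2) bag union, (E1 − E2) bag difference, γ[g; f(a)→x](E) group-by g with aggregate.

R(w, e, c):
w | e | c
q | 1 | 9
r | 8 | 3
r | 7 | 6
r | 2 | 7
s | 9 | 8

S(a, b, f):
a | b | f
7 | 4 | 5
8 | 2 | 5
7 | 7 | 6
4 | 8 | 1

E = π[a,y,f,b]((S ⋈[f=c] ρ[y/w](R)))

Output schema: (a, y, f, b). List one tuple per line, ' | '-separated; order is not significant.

Subexpression sizes:
  S → 4
  R → 5
  ρ[y/w](R) → 5
  (S ⋈[f=c] ρ[y/w](R)) → 1
  π[a,y,f,b]((S ⋈[f=c] ρ[y/w](R))) → 1

== RESULT ==
a | y | f | b
7 | r | 6 | 7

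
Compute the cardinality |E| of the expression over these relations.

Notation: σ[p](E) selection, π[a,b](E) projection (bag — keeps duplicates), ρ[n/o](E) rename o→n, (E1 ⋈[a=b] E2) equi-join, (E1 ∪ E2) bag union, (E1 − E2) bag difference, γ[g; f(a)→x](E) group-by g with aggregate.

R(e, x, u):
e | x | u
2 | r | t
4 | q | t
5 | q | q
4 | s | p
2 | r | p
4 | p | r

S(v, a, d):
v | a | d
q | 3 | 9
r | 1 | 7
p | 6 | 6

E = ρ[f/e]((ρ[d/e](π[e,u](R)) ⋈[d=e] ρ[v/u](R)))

Row counts bottom-up:
  R → 6
  π[e,u](R) → 6
  ρ[d/e](π[e,u](R)) → 6
  R → 6
  ρ[v/u](R) → 6
  (ρ[d/e](π[e,u](R)) ⋈[d=e] ρ[v/u](R)) → 14
  ρ[f/e]((ρ[d/e](π[e,u](R)) ⋈[d=e] ρ[v/u](R))) → 14

|E| = 14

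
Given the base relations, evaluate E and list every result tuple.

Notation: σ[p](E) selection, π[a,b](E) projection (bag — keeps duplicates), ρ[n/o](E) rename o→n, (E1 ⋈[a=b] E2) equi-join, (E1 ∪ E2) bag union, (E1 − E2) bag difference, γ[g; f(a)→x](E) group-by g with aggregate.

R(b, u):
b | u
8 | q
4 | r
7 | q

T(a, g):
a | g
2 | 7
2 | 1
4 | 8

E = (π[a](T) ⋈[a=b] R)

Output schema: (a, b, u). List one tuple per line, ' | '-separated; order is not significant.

Subexpression sizes:
  T → 3
  π[a](T) → 3
  R → 3
  (π[a](T) ⋈[a=b] R) → 1

== RESULT ==
a | b | u
4 | 4 | r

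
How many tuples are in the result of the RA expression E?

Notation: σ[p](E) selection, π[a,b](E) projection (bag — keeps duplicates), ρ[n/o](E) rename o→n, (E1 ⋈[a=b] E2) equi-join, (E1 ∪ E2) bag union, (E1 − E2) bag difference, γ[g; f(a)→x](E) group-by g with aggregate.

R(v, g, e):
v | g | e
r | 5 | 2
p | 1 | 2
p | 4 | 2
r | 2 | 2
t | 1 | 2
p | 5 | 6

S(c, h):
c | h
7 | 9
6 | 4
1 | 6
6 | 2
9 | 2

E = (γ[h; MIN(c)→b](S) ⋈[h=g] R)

Per-node cardinality:
  S → 5
  γ[h; MIN(c)→b](S) → 4
  R → 6
  (γ[h; MIN(c)→b](S) ⋈[h=g] R) → 2

|E| = 2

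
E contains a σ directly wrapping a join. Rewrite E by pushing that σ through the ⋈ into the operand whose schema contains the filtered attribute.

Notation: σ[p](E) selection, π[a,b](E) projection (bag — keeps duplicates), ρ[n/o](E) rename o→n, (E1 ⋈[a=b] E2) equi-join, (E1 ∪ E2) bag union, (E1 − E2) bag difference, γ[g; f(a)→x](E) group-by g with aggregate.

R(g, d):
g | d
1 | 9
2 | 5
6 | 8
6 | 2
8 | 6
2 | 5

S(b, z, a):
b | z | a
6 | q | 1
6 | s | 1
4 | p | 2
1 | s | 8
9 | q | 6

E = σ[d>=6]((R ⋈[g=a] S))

σ filters on d, owned by the left side.
E' = (σ[d>=6](R) ⋈[g=a] S)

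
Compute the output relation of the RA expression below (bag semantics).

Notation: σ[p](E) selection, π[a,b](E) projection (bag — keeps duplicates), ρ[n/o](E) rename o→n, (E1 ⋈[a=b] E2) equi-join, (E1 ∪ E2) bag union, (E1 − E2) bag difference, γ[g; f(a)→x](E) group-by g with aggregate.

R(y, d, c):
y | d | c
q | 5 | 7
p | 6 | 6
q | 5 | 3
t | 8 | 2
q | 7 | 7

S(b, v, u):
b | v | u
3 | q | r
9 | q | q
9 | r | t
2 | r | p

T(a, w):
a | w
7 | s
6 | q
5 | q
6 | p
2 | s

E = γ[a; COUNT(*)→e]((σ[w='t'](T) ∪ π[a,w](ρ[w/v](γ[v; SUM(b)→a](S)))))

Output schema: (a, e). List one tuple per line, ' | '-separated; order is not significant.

Stepwise |·|:
  T → 5
  σ[w='t'](T) → 0
  S → 4
  γ[v; SUM(b)→a](S) → 2
  ρ[w/v](γ[v; SUM(b)→a](S)) → 2
  π[a,w](ρ[w/v](γ[v; SUM(b)→a](S))) → 2
  (σ[w='t'](T) ∪ π[a,w](ρ[w/v](γ[v; SUM(b)→a](S)))) → 2
  γ[a; COUNT(*)→e]((σ[w='t'](T) ∪ π[a,w](ρ[w/v](γ[v; SUM(b)→a](S))))) → 2

== RESULT ==
a | e
11 | 1
12 | 1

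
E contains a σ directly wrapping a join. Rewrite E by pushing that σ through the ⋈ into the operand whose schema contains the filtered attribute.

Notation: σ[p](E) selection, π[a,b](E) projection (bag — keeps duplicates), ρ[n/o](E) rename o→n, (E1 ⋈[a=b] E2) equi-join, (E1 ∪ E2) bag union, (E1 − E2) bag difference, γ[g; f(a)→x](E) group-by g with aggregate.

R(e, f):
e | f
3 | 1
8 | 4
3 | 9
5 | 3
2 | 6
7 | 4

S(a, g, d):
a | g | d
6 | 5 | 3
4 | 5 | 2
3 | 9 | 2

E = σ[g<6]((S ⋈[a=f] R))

σ filters on g, owned by the left side.
E' = (σ[g<6](S) ⋈[a=f] R)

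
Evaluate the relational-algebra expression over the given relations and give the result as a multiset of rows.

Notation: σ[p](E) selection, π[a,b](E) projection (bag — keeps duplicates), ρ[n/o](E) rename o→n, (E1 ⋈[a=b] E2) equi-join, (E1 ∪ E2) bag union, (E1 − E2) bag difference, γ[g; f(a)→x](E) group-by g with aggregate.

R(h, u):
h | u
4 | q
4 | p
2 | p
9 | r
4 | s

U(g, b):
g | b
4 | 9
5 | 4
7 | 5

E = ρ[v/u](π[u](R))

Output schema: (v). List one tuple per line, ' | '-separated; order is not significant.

Row counts bottom-up:
  R → 5
  π[u](R) → 5
  ρ[v/u](π[u](R)) → 5

== RESULT ==
v
p
p
q
r
s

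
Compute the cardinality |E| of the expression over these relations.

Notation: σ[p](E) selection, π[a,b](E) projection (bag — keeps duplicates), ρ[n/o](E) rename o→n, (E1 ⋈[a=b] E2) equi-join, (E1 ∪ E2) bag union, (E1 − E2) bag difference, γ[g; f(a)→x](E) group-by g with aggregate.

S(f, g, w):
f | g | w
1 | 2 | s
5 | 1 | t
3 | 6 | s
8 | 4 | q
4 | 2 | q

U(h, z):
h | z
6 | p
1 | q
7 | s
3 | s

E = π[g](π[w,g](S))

Row counts bottom-up:
  S → 5
  π[w,g](S) → 5
  π[g](π[w,g](S)) → 5

|E| = 5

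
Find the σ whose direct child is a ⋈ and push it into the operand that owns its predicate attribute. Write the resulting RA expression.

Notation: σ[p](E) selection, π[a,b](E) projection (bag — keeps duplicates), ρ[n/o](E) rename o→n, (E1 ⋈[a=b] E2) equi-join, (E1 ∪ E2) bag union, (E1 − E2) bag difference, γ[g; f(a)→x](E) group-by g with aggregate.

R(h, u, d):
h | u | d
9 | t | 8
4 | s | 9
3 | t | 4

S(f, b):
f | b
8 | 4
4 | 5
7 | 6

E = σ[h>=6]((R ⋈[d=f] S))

σ filters on h, owned by the left side.
E' = (σ[h>=6](R) ⋈[d=f] S)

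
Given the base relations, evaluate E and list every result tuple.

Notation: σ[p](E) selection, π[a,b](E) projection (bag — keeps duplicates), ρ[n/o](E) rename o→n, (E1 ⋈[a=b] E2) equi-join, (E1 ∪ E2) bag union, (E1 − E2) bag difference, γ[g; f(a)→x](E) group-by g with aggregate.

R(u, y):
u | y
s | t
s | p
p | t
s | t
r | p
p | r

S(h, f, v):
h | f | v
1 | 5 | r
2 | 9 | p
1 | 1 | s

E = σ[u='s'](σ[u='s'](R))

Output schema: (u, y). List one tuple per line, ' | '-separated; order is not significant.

Row counts bottom-up:
  R → 6
  σ[u='s'](R) → 3
  σ[u='s'](σ[u='s'](R)) → 3

== RESULT ==
u | y
s | p
s | t
s | t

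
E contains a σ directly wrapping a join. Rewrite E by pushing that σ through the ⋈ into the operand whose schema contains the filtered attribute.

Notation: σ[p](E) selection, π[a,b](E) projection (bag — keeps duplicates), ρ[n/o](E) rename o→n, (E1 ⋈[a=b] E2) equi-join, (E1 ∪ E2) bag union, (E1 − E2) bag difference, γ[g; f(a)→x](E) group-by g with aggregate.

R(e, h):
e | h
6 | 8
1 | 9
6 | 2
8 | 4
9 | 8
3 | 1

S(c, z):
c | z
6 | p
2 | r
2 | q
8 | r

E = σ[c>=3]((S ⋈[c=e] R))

σ filters on c, owned by the left side.
E' = (σ[c>=3](S) ⋈[c=e] R)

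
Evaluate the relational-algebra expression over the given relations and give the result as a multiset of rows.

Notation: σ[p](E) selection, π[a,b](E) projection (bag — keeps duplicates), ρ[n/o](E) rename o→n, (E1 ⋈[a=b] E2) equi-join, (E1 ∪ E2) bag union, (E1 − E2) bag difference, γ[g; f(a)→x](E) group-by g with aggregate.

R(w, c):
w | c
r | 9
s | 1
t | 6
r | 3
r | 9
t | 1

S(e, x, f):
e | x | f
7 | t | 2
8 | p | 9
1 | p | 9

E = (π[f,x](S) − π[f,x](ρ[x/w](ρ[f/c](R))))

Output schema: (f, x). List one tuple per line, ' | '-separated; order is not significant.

Per-node cardinality:
  S → 3
  π[f,x](S) → 3
  R → 6
  ρ[f/c](R) → 6
  ρ[x/w](ρ[f/c](R)) → 6
  π[f,x](ρ[x/w](ρ[f/c](R))) → 6
  (π[f,x](S) − π[f,x](ρ[x/w](ρ[f/c](R)))) → 3

== RESULT ==
f | x
2 | t
9 | p
9 | p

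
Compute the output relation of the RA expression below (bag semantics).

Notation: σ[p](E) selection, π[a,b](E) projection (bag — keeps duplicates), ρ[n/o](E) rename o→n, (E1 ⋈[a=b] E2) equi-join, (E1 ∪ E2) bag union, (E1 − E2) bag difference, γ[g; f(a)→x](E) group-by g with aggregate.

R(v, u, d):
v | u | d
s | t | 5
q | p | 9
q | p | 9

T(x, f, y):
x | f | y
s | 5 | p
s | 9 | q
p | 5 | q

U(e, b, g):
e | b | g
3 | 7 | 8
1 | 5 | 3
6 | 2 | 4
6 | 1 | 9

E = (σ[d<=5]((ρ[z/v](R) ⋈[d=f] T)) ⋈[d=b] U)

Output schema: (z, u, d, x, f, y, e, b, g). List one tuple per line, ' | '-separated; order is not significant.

Row counts bottom-up:
  R → 3
  ρ[z/v](R) → 3
  T → 3
  (ρ[z/v](R) ⋈[d=f] T) → 4
  σ[d<=5]((ρ[z/v](R) ⋈[d=f] T)) → 2
  U → 4
  (σ[d<=5]((ρ[z/v](R) ⋈[d=f] T)) ⋈[d=b] U) → 2

== RESULT ==
z | u | d | x | f | y | e | b | g
s | t | 5 | p | 5 | q | 1 | 5 | 3
s | t | 5 | s | 5 | p | 1 | 5 | 3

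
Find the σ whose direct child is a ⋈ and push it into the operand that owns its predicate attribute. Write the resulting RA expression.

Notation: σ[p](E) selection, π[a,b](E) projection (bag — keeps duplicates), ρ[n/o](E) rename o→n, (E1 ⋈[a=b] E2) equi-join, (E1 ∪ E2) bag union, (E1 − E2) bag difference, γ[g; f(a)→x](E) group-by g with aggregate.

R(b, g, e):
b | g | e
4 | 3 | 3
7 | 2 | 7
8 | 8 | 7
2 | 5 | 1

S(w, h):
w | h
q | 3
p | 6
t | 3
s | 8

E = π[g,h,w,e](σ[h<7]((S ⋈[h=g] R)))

σ filters on h, owned by the left side.
E' = π[g,h,w,e]((σ[h<7](S) ⋈[h=g] R))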